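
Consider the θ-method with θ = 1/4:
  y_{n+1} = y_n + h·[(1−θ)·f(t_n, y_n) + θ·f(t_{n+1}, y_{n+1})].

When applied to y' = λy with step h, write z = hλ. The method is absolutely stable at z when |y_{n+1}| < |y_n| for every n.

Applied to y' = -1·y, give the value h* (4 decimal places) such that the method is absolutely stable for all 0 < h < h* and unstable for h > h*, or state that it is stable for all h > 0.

On y'=λy, z=hλ:
  y_{n+1} = y_n + z·[3/4·y_n + 1/4·y_{n+1}] ⇒ (1 − 1/4z)y_{n+1} = (1 + 3/4z)y_n
  R(z) = (1 + 3/4z)/(1 − 1/4z).

Solve |R(x)|<1 on ℝ⁻.
x=-1.24: |R|=0.0534
R=−1: 1+3/4x = −1+1/4x ⇒ -1/2x=2 ⇒ x=2/(-1/2)=-4.0000
Confirm numerically:
  x=-3.208: |R|=0.78024 <1
  x=-2.694: |R|=0.60980 <1
  x=-2.693: |R|=0.60944 <1
  x=-2.373: |R|=0.48941 <1
  x=-4.329: |R|=1.07900 >1
  x=-4.155: |R|=1.03801 >1
So |R|<1 on (-4.0000, 0).

(-4.0000,0); λ=-1 ⇒ h* = (4)/1 = 4.0000.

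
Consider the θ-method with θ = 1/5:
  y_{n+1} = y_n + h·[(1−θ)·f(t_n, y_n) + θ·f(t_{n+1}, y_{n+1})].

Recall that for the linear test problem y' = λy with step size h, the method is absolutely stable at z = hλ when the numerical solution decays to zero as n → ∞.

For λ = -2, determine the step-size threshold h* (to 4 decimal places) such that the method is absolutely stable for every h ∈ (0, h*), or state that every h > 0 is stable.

(-3.3333,0); λ=-2 ⇒ h* = (10/3)/2 = 1.6667.

With y'=λy (z=hλ):
  y_{n+1} = y_n + z·[4/5·y_n + 1/5·y_{n+1}] ⇒ (1 − 1/5z)y_{n+1} = (1 + 4/5z)y_n
  so R(z) = (1 + 4/5z)/(1 − 1/5z).

Need |R(x)|<1, x<0.
x=-1.64: |R|=0.2349
R=−1: 1+4/5x = −1+1/5x ⇒ -3/5x=2 ⇒ x=2/(-3/5)=-3.3333
Confirm numerically:
  x=-2.936: |R|=0.84980 <1
  x=-2.038: |R|=0.44785 <1
  x=-1.401: |R|=0.09436 <1
  x=-3.855: |R|=1.17674 >1
  x=-3.652: |R|=1.11049 >1
Interval (-3.3333, 0).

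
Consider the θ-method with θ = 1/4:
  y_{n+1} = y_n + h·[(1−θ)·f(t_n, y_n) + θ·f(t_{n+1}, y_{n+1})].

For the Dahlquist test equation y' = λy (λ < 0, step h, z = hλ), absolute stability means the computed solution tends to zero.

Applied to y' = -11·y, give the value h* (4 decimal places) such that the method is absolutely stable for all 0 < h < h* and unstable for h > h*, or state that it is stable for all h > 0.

Test eqn y'=λy, z=hλ:
  y_{n+1} = y_n + z·[3/4·y_n + 1/4·y_{n+1}] ⇒ (1 − 1/4z)y_{n+1} = (1 + 3/4z)y_n
  R(z) = (1 + 3/4z)/(1 − 1/4z).

Find x<0 with |R(x)|<1.
x=-0.6: |R|=0.4783
R=−1: 1+3/4x = −1+1/4x ⇒ -1/2x=2 ⇒ x=2/(-1/2)=-4.0000
Confirm numerically:
  x=-2.915: |R|=0.68619 <1
  x=-2.775: |R|=0.63838 <1
  x=-2.446: |R|=0.51784 <1
  x=-4.506: |R|=1.11897 >1
  x=-4.116: |R|=1.02859 >1
Interval (-4.0000, 0).

(-4.0000,0); λ=-11 ⇒ h* = (4)/11 = 0.3636.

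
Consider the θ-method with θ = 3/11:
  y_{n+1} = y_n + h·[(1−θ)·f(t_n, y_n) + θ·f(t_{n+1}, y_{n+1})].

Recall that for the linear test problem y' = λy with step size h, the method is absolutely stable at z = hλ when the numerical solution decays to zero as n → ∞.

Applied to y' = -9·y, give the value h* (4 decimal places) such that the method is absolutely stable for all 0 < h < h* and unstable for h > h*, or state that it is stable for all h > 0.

(-4.4000,0); λ=-9 ⇒ h* = (22/5)/9 = 0.4889.

Set f=λy, z=hλ:
  y_{n+1} = y_n + z·[8/11·y_n + 3/11·y_{n+1}] ⇒ (1 − 3/11z)y_{n+1} = (1 + 8/11z)y_n
  ⇒ R(z) = (1 + 8/11z)/(1 − 3/11z).

Solve |R(x)|<1 on ℝ⁻.
x=-0.47: |R|=0.5834
R=−1: 1+8/11x = −1+3/11x ⇒ -5/11x=2 ⇒ x=2/(-5/11)=-4.4000
Confirm numerically:
  x=-3.446: |R|=0.77646 <1
  x=-2.511: |R|=0.49037 <1
  x=-2.323: |R|=0.42206 <1
  x=-4.973: |R|=1.11054 >1
  x=-4.707: |R|=1.06110 >1
  x=-4.509: |R|=1.02222 >1
Stable set (-4.4000, 0).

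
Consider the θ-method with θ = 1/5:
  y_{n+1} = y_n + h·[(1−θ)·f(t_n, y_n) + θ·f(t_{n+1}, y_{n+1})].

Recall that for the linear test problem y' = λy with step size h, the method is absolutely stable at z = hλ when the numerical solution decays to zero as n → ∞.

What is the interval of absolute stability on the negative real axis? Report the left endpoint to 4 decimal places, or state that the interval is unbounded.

z∈(-3.3333,0).

With y'=λy (z=hλ):
  y_{n+1} = y_n + z·[4/5·y_n + 1/5·y_{n+1}] ⇒ (1 − 1/5z)y_{n+1} = (1 + 4/5z)y_n
  R(z) = (1 + 4/5z)/(1 − 1/5z).

Need |R(x)|<1, x<0.
x=-1.19: |R|=0.0388
R=−1: 1+4/5x = −1+1/5x ⇒ -3/5x=2 ⇒ x=2/(-3/5)=-3.3333
Confirm numerically:
  x=-2.935: |R|=0.84940 <1
  x=-2.150: |R|=0.50350 <1
  x=-1.841: |R|=0.34556 <1
  x=-3.804: |R|=1.16038 >1
  x=-3.494: |R|=1.05675 >1
Stable set (-3.3333, 0).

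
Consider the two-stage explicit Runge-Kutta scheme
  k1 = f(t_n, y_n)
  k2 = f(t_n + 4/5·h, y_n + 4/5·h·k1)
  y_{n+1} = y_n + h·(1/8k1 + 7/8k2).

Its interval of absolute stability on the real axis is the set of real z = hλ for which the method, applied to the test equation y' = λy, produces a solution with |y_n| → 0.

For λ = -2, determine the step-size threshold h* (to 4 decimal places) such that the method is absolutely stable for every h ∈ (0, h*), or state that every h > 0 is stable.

Test eqn y'=λy, z=hλ:
  k1=λy_n ⇒ h·k1=z·y_n;  k2=λ(1+4/5z)y_n ⇒ h·k2=z(1+4/5z)y_n
  y_{n+1}/y_n = 1 + 1/8z + 7/8z(1+4/5z) = 1 + z + 7/10z²
  Hence R(z) = 1 + z + 7/10z².

Find x<0 with |R(x)|<1.
x=-0.5: |R|=0.6750
R=1: x+7/10x²=0 ⇒ x=−10/7=-1.4286; min R=1−1/(4·7/10)=0.6429>−1
Confirm numerically:
  x=-1.171: |R|=0.78887 <1
  x=-1.167: |R|=0.78632 <1
  x=-0.915: |R|=0.67106 <1
  x=-0.706: |R|=0.64291 <1
  x=-1.815: |R|=1.49096 >1
  x=-1.462: |R|=1.03421 >1
Stable set (-1.4286, 0).

(-1.4286,0); λ=-2 ⇒ h* = (10/7)/2 = 0.7143.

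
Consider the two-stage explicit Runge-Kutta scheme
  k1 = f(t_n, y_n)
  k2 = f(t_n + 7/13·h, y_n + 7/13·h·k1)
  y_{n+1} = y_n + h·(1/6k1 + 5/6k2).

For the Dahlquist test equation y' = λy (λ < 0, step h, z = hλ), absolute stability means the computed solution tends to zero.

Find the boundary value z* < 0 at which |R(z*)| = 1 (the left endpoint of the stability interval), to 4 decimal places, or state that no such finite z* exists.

Set f=λy, z=hλ:
  k1=λy_n ⇒ h·k1=z·y_n;  k2=λ(1+7/13z)y_n ⇒ h·k2=z(1+7/13z)y_n
  y_{n+1}/y_n = 1 + 1/6z + 5/6z(1+7/13z) = 1 + z + 35/78z²
  R(z) = 1 + z + 35/78z².

Solve |R(x)|<1 on ℝ⁻.
x=-0.77: |R|=0.4960
R=1: x+35/78x²=0 ⇒ x=−78/35=-2.2286; min R=1−1/(4·35/78)=0.4429>−1
Confirm numerically:
  x=-1.915: |R|=0.73055 <1
  x=-1.705: |R|=0.59943 <1
  x=-1.415: |R|=0.48343 <1
  x=-0.895: |R|=0.46443 <1
  x=-2.471: |R|=1.26880 >1
  x=-2.374: |R|=1.15492 >1
Stable set (-2.2286, 0).

left endpoint -2.2286.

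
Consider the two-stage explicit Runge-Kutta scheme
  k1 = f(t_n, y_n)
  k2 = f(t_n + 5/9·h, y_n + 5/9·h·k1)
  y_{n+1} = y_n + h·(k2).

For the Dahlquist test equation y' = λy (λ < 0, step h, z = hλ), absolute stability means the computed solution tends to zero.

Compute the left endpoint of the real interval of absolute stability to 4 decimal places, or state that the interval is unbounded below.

z* = -1.8000.

On y'=λy, z=hλ:
  k1=λy_n ⇒ h·k1=z·y_n;  k2=λ(1+5/9z)y_n ⇒ h·k2=z(1+5/9z)y_n
  y_{n+1}/y_n = 1 + z(1+5/9z) = 1 + z + 5/9z²
  Hence R(z) = 1 + z + 5/9z².

Solve |R(x)|<1 on ℝ⁻.
x=-0.82: |R|=0.5536
R=1: x+5/9x²=0 ⇒ x=−9/5=-1.8000; min R=1−1/(4·5/9)=0.5500>−1
Confirm numerically:
  x=-1.770: |R|=0.97050 <1
  x=-1.756: |R|=0.95708 <1
  x=-1.698: |R|=0.90378 <1
  x=-1.280: |R|=0.63022 <1
  x=-2.283: |R|=1.61260 >1
  x=-2.060: |R|=1.29756 >1
  x=-1.834: |R|=1.03464 >1
Interval (-1.8000, 0).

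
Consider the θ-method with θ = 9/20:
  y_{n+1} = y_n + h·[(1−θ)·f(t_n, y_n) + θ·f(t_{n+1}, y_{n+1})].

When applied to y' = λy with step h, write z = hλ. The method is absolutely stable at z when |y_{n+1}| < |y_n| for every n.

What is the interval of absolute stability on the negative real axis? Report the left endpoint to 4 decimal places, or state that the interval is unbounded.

(-20.0000, 0).

With y'=λy (z=hλ):
  y_{n+1} = y_n + z·[11/20·y_n + 9/20·y_{n+1}] ⇒ (1 − 9/20z)y_{n+1} = (1 + 11/20z)y_n
  R(z) = (1 + 11/20z)/(1 − 9/20z).

Boundary: |R(x)|=1, x<0.
x=-0.79: |R|=0.4172
R=−1: 1+11/20x = −1+9/20x ⇒ -1/10x=2 ⇒ x=2/(-1/10)=-20.0000
Confirm numerically:
  x=-19.583: |R|=0.99575 <1
  x=-18.757: |R|=0.98683 <1
  x=-15.635: |R|=0.94568 <1
  x=-10.747: |R|=0.84145 <1
  x=-20.503: |R|=1.00492 >1
  x=-20.331: |R|=1.00326 >1
  x=-20.094: |R|=1.00094 >1
Stable set (-20.0000, 0).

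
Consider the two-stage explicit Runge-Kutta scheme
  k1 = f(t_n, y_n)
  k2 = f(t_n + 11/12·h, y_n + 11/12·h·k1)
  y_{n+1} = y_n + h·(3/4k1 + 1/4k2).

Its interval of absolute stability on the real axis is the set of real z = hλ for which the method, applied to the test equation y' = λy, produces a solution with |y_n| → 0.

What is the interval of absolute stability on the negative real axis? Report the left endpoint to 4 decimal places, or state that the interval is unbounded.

Test eqn y'=λy, z=hλ:
  k1=λy_n ⇒ h·k1=z·y_n;  k2=λ(1+11/12z)y_n ⇒ h·k2=z(1+11/12z)y_n
  y_{n+1}/y_n = 1 + 3/4z + 1/4z(1+11/12z) = 1 + z + 11/48z²
  R(z) = 1 + z + 11/48z².

Find x<0 with |R(x)|<1.
x=-1.67: |R|=0.0309
R=1: x+11/48x²=0 ⇒ x=−48/11=-4.3636; min R=1−1/(4·11/48)=-0.0909>−1
Confirm numerically:
  x=-4.212: |R|=0.85363 <1
  x=-4.140: |R|=0.78782 <1
  x=-4.097: |R|=0.74966 <1
  x=-2.587: |R|=0.05329 <1
  x=-4.957: |R|=1.67405 >1
  x=-4.852: |R|=1.54302 >1
  x=-4.785: |R|=1.46205 >1
So |R|<1 on (-4.3636, 0).

(-4.3636, 0).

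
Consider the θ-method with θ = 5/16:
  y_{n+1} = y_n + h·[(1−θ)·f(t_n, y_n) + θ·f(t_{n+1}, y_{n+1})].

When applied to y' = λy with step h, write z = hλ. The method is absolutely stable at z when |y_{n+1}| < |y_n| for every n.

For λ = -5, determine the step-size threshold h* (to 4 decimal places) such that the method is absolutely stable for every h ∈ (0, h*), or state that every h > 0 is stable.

(-5.3333,0); λ=-5 ⇒ h* = (16/3)/5 = 1.0667.

With y'=λy (z=hλ):
  y_{n+1} = y_n + z·[11/16·y_n + 5/16·y_{n+1}] ⇒ (1 − 5/16z)y_{n+1} = (1 + 11/16z)y_n
  ⇒ R(z) = (1 + 11/16z)/(1 − 5/16z).

Find x<0 with |R(x)|<1.
x=-0.46: |R|=0.5978
R=−1: 1+11/16x = −1+5/16x ⇒ -3/8x=2 ⇒ x=2/(-3/8)=-5.3333
Confirm numerically:
  x=-4.639: |R|=0.89371 <1
  x=-4.553: |R|=0.87922 <1
  x=-2.756: |R|=0.48073 <1
  x=-5.750: |R|=1.05587 >1
  x=-5.624: |R|=1.03953 >1
  x=-5.357: |R|=1.00332 >1
Interval (-5.3333, 0).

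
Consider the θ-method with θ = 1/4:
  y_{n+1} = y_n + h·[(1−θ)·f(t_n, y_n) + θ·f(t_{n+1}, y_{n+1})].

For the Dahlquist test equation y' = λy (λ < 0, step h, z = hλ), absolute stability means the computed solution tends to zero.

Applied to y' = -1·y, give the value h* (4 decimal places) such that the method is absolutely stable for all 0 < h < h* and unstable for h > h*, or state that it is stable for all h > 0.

With y'=λy (z=hλ):
  y_{n+1} = y_n + z·[3/4·y_n + 1/4·y_{n+1}] ⇒ (1 − 1/4z)y_{n+1} = (1 + 3/4z)y_n
  R(z) = (1 + 3/4z)/(1 − 1/4z).

Need |R(x)|<1, x<0.
x=-0.85: |R|=0.2990
R=−1: 1+3/4x = −1+1/4x ⇒ -1/2x=2 ⇒ x=2/(-1/2)=-4.0000
Confirm numerically:
  x=-3.780: |R|=0.94344 <1
  x=-3.424: |R|=0.84483 <1
  x=-3.343: |R|=0.82105 <1
  x=-4.460: |R|=1.10875 >1
  x=-4.073: |R|=1.01808 >1
So |R|<1 on (-4.0000, 0).

(-4.0000,0); λ=-1 ⇒ h* = (4)/1 = 4.0000.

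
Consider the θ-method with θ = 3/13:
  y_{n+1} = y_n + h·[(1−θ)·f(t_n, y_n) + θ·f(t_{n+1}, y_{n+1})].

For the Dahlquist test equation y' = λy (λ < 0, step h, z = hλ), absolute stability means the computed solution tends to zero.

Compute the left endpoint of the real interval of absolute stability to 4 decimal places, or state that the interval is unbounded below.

With y'=λy (z=hλ):
  y_{n+1} = y_n + z·[10/13·y_n + 3/13·y_{n+1}] ⇒ (1 − 3/13z)y_{n+1} = (1 + 10/13z)y_n
  Hence R(z) = (1 + 10/13z)/(1 − 3/13z).

Need |R(x)|<1, x<0.
x=-1.66: |R|=0.2002
R=−1: 1+10/13x = −1+3/13x ⇒ -7/13x=2 ⇒ x=2/(-7/13)=-3.7143
Confirm numerically:
  x=-3.657: |R|=0.98327 <1
  x=-3.094: |R|=0.80513 <1
  x=-2.277: |R|=0.49266 <1
  x=-2.209: |R|=0.46314 <1
  x=-4.024: |R|=1.08647 >1
  x=-3.818: |R|=1.02969 >1
  x=-3.781: |R|=1.01918 >1
So |R|<1 on (-3.7143, 0).

left endpoint -3.7143.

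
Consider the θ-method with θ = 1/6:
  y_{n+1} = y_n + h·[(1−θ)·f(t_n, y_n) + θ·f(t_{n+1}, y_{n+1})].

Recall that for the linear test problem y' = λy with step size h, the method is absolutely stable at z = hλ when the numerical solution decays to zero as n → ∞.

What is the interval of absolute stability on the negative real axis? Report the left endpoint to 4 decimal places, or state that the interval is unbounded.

z∈(-3.0000,0).

Set f=λy, z=hλ:
  y_{n+1} = y_n + z·[5/6·y_n + 1/6·y_{n+1}] ⇒ (1 − 1/6z)y_{n+1} = (1 + 5/6z)y_n
  Hence R(z) = (1 + 5/6z)/(1 − 1/6z).

Find x<0 with |R(x)|<1.
x=-0.33: |R|=0.6872
R=−1: 1+5/6x = −1+1/6x ⇒ -2/3x=2 ⇒ x=2/(-2/3)=-3.0000
Confirm numerically:
  x=-2.666: |R|=0.84583 <1
  x=-2.243: |R|=0.63266 <1
  x=-2.017: |R|=0.50954 <1
  x=-3.539: |R|=1.22602 >1
  x=-3.387: |R|=1.16491 >1
  x=-3.058: |R|=1.02561 >1
Stable set (-3.0000, 0).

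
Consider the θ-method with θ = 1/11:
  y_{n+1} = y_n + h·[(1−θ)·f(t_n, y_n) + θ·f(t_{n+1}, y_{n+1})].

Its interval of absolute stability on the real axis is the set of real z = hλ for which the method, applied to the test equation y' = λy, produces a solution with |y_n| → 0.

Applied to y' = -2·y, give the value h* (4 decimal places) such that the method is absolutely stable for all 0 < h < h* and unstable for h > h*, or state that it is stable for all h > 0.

With y'=λy (z=hλ):
  y_{n+1} = y_n + z·[10/11·y_n + 1/11·y_{n+1}] ⇒ (1 − 1/11z)y_{n+1} = (1 + 10/11z)y_n
  so R(z) = (1 + 10/11z)/(1 − 1/11z).

Need |R(x)|<1, x<0.
x=-0.89: |R|=0.1766
R=−1: 1+10/11x = −1+1/11x ⇒ -9/11x=2 ⇒ x=2/(-9/11)=-2.4444
Confirm numerically:
  x=-2.375: |R|=0.95327 <1
  x=-2.174: |R|=0.81524 <1
  x=-1.873: |R|=0.60048 <1
  x=-1.147: |R|=0.03869 <1
  x=-3.039: |R|=1.38115 >1
  x=-2.995: |R|=1.35406 >1
  x=-2.904: |R|=1.29747 >1
Interval (-2.4444, 0).

(-2.4444,0); λ=-2 ⇒ h* = (22/9)/2 = 1.2222.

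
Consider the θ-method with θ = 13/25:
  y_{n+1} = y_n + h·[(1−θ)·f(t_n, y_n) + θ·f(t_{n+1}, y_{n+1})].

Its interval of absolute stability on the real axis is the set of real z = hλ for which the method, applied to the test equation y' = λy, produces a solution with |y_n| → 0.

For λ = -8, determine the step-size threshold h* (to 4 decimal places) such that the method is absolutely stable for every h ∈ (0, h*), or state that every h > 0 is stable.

With y'=λy (z=hλ):
  y_{n+1} = y_n + z·[12/25·y_n + 13/25·y_{n+1}] ⇒ (1 − 13/25z)y_{n+1} = (1 + 12/25z)y_n
  Hence R(z) = (1 + 12/25z)/(1 − 13/25z).

Find x<0 with |R(x)|<1.
x=-1.4: |R|=0.1898
x=-2: |R|=0.0196
x=-10: |R|=0.6129
x=-100: |R|=0.8868
θ=13/25≥1/2 ⇒ |1+12/25x|<|1−13/25x| ∀x<0 ⇒ unbounded interval.

unbounded; (−∞, 0). Any h>0 works for λ=-8.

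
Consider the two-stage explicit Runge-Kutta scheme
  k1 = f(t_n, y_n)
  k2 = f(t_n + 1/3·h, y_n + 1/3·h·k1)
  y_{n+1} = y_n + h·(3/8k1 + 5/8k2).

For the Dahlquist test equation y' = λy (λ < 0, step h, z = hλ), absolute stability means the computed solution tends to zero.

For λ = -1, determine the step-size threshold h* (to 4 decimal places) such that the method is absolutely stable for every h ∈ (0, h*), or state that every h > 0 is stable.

On y'=λy, z=hλ:
  k1=λy_n ⇒ h·k1=z·y_n;  k2=λ(1+1/3z)y_n ⇒ h·k2=z(1+1/3z)y_n
  y_{n+1}/y_n = 1 + 3/8z + 5/8z(1+1/3z) = 1 + z + 5/24z²
  so R(z) = 1 + z + 5/24z².

Need |R(x)|<1, x<0.
x=-1.79: |R|=0.1225
R=1: x+5/24x²=0 ⇒ x=−24/5=-4.8000; min R=1−1/(4·5/24)=-0.2000>−1
Confirm numerically:
  x=-4.507: |R|=0.72489 <1
  x=-2.951: |R|=0.13675 <1
  x=-2.941: |R|=0.13902 <1
  x=-2.380: |R|=0.19992 <1
  x=-5.165: |R|=1.39276 >1
  x=-5.125: |R|=1.34701 >1
Stable set (-4.8000, 0).

(-4.8000,0); λ=-1 ⇒ h* = (24/5)/1 = 4.8000.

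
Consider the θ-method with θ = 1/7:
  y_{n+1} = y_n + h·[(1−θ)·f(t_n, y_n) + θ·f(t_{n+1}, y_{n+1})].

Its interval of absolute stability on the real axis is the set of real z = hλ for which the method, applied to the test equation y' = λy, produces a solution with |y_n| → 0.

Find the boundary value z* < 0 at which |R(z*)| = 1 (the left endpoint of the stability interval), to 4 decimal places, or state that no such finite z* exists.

Test eqn y'=λy, z=hλ:
  y_{n+1} = y_n + z·[6/7·y_n + 1/7·y_{n+1}] ⇒ (1 − 1/7z)y_{n+1} = (1 + 6/7z)y_n
  R(z) = (1 + 6/7z)/(1 − 1/7z).

Need |R(x)|<1, x<0.
x=-1.33: |R|=0.1176
R=−1: 1+6/7x = −1+1/7x ⇒ -5/7x=2 ⇒ x=2/(-5/7)=-2.8000
Confirm numerically:
  x=-2.686: |R|=0.94115 <1
  x=-2.526: |R|=0.85618 <1
  x=-1.867: |R|=0.47389 <1
  x=-1.564: |R|=0.27837 <1
  x=-3.175: |R|=1.18428 >1
  x=-2.927: |R|=1.06397 >1
Interval (-2.8000, 0).

left endpoint -2.8000.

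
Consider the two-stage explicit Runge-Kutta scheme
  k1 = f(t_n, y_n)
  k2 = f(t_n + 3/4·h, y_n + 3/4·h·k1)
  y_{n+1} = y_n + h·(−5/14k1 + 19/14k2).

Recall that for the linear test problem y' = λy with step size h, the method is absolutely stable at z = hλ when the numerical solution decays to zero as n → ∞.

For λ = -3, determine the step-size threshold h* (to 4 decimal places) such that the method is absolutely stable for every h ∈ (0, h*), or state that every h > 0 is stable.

(-0.9825,0); λ=-3 ⇒ h* = (56/57)/3 = 0.3275.

Test eqn y'=λy, z=hλ:
  k1=λy_n ⇒ h·k1=z·y_n;  k2=λ(1+3/4z)y_n ⇒ h·k2=z(1+3/4z)y_n
  y_{n+1}/y_n = 1 − 5/14z + 19/14z(1+3/4z) = 1 + z + 57/56z²
  ⇒ R(z) = 1 + z + 57/56z².

Solve |R(x)|<1 on ℝ⁻.
x=-1.57: |R|=1.9389
R=1: x+57/56x²=0 ⇒ x=−56/57=-0.9825; min R=1−1/(4·57/56)=0.7544>−1
Confirm numerically:
  x=-0.901: |R|=0.92530 <1
  x=-0.796: |R|=0.84893 <1
  x=-0.580: |R|=0.76241 <1
  x=-1.169: |R|=1.22196 >1
  x=-1.152: |R|=1.19880 >1
So |R|<1 on (-0.9825, 0).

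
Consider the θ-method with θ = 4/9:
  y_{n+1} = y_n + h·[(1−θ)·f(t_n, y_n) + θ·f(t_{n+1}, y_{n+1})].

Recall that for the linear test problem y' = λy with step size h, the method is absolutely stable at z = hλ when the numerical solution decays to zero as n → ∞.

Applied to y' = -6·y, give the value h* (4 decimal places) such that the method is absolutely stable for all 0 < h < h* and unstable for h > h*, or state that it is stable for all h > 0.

Test eqn y'=λy, z=hλ:
  y_{n+1} = y_n + z·[5/9·y_n + 4/9·y_{n+1}] ⇒ (1 − 4/9z)y_{n+1} = (1 + 5/9z)y_n
  R(z) = (1 + 5/9z)/(1 − 4/9z).

Need |R(x)|<1, x<0.
x=-1.16: |R|=0.2346
R=−1: 1+5/9x = −1+4/9x ⇒ -1/9x=2 ⇒ x=2/(-1/9)=-18.0000
Confirm numerically:
  x=-16.450: |R|=0.97928 <1
  x=-11.538: |R|=0.88283 <1
  x=-9.770: |R|=0.82883 <1
  x=-18.424: |R|=1.00513 >1
  x=-18.409: |R|=1.00495 >1
Interval (-18.0000, 0).

(-18.0000,0); λ=-6 ⇒ h* = (18)/6 = 3.0000.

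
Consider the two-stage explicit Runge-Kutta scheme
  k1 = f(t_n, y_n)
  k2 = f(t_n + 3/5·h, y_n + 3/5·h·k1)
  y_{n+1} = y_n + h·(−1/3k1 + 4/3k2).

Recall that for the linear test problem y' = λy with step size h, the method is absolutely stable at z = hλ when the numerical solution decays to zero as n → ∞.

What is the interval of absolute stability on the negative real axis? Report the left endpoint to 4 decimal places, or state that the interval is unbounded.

(-1.2500, 0).

On y'=λy, z=hλ:
  k1=λy_n ⇒ h·k1=z·y_n;  k2=λ(1+3/5z)y_n ⇒ h·k2=z(1+3/5z)y_n
  y_{n+1}/y_n = 1 − 1/3z + 4/3z(1+3/5z) = 1 + z + 4/5z²
  Hence R(z) = 1 + z + 4/5z².

Solve |R(x)|<1 on ℝ⁻.
x=-1.37: |R|=1.1315
R=1: x+4/5x²=0 ⇒ x=−5/4=-1.2500; min R=1−1/(4·4/5)=0.6875>−1
Confirm numerically:
  x=-1.095: |R|=0.86422 <1
  x=-0.847: |R|=0.72693 <1
  x=-0.773: |R|=0.70502 <1
  x=-1.766: |R|=1.72900 >1
  x=-1.305: |R|=1.05742 >1
Stable set (-1.2500, 0).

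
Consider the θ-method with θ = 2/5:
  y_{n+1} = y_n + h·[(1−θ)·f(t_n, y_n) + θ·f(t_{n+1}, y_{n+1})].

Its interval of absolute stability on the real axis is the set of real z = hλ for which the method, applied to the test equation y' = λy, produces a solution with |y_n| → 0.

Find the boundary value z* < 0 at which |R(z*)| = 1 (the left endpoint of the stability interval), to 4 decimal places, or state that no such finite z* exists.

left endpoint -10.0000.

On y'=λy, z=hλ:
  y_{n+1} = y_n + z·[3/5·y_n + 2/5·y_{n+1}] ⇒ (1 − 2/5z)y_{n+1} = (1 + 3/5z)y_n
  ⇒ R(z) = (1 + 3/5z)/(1 − 2/5z).

Find x<0 with |R(x)|<1.
x=-1.34: |R|=0.1276
R=−1: 1+3/5x = −1+2/5x ⇒ -1/5x=2 ⇒ x=2/(-1/5)=-10.0000
Confirm numerically:
  x=-9.835: |R|=0.99331 <1
  x=-8.083: |R|=0.90943 <1
  x=-7.084: |R|=0.84787 <1
  x=-10.570: |R|=1.02181 >1
  x=-10.206: |R|=1.00811 >1
  x=-10.127: |R|=1.00503 >1
So |R|<1 on (-10.0000, 0).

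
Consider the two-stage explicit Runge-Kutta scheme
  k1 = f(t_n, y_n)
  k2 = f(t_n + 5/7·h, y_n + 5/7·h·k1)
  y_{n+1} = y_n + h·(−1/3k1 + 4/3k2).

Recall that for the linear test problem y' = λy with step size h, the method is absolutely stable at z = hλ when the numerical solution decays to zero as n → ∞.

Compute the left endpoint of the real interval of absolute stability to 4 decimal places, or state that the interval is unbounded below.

left endpoint -1.0500.

Set f=λy, z=hλ:
  k1=λy_n ⇒ h·k1=z·y_n;  k2=λ(1+5/7z)y_n ⇒ h·k2=z(1+5/7z)y_n
  y_{n+1}/y_n = 1 − 1/3z + 4/3z(1+5/7z) = 1 + z + 20/21z²
  R(z) = 1 + z + 20/21z².

Find x<0 with |R(x)|<1.
x=-1.62: |R|=1.8794
R=1: x+20/21x²=0 ⇒ x=−21/20=-1.0500; min R=1−1/(4·20/21)=0.7375>−1
Confirm numerically:
  x=-1.027: |R|=0.97750 <1
  x=-0.871: |R|=0.85152 <1
  x=-0.611: |R|=0.74454 <1
  x=-0.431: |R|=0.74592 <1
  x=-1.467: |R|=1.58261 >1
  x=-1.453: |R|=1.55768 >1
So |R|<1 on (-1.0500, 0).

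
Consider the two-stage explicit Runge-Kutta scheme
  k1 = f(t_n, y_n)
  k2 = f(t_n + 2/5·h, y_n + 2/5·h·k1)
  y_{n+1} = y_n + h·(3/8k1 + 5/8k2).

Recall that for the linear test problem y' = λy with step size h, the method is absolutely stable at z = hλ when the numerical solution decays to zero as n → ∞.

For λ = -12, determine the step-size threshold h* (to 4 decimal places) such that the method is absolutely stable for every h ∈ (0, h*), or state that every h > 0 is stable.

(-4.0000,0); λ=-12 ⇒ h* = (4)/12 = 0.3333.

Test eqn y'=λy, z=hλ:
  k1=λy_n ⇒ h·k1=z·y_n;  k2=λ(1+2/5z)y_n ⇒ h·k2=z(1+2/5z)y_n
  y_{n+1}/y_n = 1 + 3/8z + 5/8z(1+2/5z) = 1 + z + 1/4z²
  ⇒ R(z) = 1 + z + 1/4z².

Find x<0 with |R(x)|<1.
x=-0.74: |R|=0.3969
R=1: x+1/4x²=0 ⇒ x=−4=-4.0000; min R=1−1/(4·1/4)=0.0000>−1
Confirm numerically:
  x=-3.816: |R|=0.82446 <1
  x=-2.804: |R|=0.16160 <1
  x=-2.779: |R|=0.15171 <1
  x=-2.462: |R|=0.05336 <1
  x=-4.549: |R|=1.62435 >1
  x=-4.350: |R|=1.38062 >1
Stable set (-4.0000, 0).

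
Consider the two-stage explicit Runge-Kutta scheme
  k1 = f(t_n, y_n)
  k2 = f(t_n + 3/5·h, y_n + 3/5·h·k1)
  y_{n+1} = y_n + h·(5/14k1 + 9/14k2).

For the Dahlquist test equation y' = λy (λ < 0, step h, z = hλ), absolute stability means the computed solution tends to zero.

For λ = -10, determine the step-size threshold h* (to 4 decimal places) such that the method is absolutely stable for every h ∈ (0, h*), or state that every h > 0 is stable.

On y'=λy, z=hλ:
  k1=λy_n ⇒ h·k1=z·y_n;  k2=λ(1+3/5z)y_n ⇒ h·k2=z(1+3/5z)y_n
  y_{n+1}/y_n = 1 + 5/14z + 9/14z(1+3/5z) = 1 + z + 27/70z²
  R(z) = 1 + z + 27/70z².

Solve |R(x)|<1 on ℝ⁻.
x=-1.7: |R|=0.4147
R=1: x+27/70x²=0 ⇒ x=−70/27=-2.5926; min R=1−1/(4·27/70)=0.3519>−1
Confirm numerically:
  x=-2.041: |R|=0.56576 <1
  x=-1.168: |R|=0.35820 <1
  x=-1.042: |R|=0.37679 <1
  x=-2.638: |R|=1.04620 >1
  x=-2.620: |R|=1.02770 >1
So |R|<1 on (-2.5926, 0).

(-2.5926,0); λ=-10 ⇒ h* = (70/27)/10 = 0.2593.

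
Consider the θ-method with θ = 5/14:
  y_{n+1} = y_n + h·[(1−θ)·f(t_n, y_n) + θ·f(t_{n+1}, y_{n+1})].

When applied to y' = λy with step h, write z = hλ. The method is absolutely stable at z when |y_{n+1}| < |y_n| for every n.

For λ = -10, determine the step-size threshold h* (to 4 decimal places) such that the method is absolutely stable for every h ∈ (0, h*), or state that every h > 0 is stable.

Test eqn y'=λy, z=hλ:
  y_{n+1} = y_n + z·[9/14·y_n + 5/14·y_{n+1}] ⇒ (1 − 5/14z)y_{n+1} = (1 + 9/14z)y_n
  R(z) = (1 + 9/14z)/(1 − 5/14z).

Boundary: |R(x)|=1, x<0.
x=-0.7: |R|=0.4400
R=−1: 1+9/14x = −1+5/14x ⇒ -2/7x=2 ⇒ x=2/(-2/7)=-7.0000
Confirm numerically:
  x=-6.846: |R|=0.98723 <1
  x=-5.650: |R|=0.87219 <1
  x=-3.330: |R|=0.52104 <1
  x=-7.506: |R|=1.03928 >1
  x=-7.315: |R|=1.02491 >1
  x=-7.085: |R|=1.00688 >1
Stable set (-7.0000, 0).

(-7.0000,0); λ=-10 ⇒ h* = (7)/10 = 0.7000.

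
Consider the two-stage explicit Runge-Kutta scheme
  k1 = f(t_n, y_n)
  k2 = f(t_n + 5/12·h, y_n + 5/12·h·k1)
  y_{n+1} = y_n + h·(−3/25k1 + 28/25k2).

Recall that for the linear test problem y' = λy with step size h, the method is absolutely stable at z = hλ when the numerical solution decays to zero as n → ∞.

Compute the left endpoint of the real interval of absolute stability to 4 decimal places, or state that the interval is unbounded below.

With y'=λy (z=hλ):
  k1=λy_n ⇒ h·k1=z·y_n;  k2=λ(1+5/12z)y_n ⇒ h·k2=z(1+5/12z)y_n
  y_{n+1}/y_n = 1 − 3/25z + 28/25z(1+5/12z) = 1 + z + 7/15z²
  ⇒ R(z) = 1 + z + 7/15z².

Need |R(x)|<1, x<0.
x=-1.33: |R|=0.4955
R=1: x+7/15x²=0 ⇒ x=−15/7=-2.1429; min R=1−1/(4·7/15)=0.4643>−1
Confirm numerically:
  x=-1.897: |R|=0.78235 <1
  x=-1.403: |R|=0.51559 <1
  x=-1.050: |R|=0.46450 <1
  x=-0.971: |R|=0.46899 <1
  x=-2.666: |R|=1.65086 >1
  x=-2.611: |R|=1.57042 >1
  x=-2.312: |R|=1.18249 >1
So |R|<1 on (-2.1429, 0).

z* = -2.1429.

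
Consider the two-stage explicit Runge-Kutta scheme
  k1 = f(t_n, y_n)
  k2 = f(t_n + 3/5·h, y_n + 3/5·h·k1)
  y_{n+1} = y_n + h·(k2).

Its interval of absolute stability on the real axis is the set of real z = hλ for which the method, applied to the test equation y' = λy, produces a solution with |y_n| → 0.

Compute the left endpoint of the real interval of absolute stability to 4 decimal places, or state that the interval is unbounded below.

Set f=λy, z=hλ:
  k1=λy_n ⇒ h·k1=z·y_n;  k2=λ(1+3/5z)y_n ⇒ h·k2=z(1+3/5z)y_n
  y_{n+1}/y_n = 1 + z(1+3/5z) = 1 + z + 3/5z²
  ⇒ R(z) = 1 + z + 3/5z².

Find x<0 with |R(x)|<1.
x=-0.81: |R|=0.5837
R=1: x+3/5x²=0 ⇒ x=−5/3=-1.6667; min R=1−1/(4·3/5)=0.5833>−1
Confirm numerically:
  x=-1.283: |R|=0.70465 <1
  x=-0.908: |R|=0.58668 <1
  x=-0.862: |R|=0.58383 <1
  x=-2.216: |R|=1.73039 >1
  x=-2.208: |R|=1.71716 >1
  x=-1.954: |R|=1.33687 >1
Stable set (-1.6667, 0).

left endpoint -1.6667.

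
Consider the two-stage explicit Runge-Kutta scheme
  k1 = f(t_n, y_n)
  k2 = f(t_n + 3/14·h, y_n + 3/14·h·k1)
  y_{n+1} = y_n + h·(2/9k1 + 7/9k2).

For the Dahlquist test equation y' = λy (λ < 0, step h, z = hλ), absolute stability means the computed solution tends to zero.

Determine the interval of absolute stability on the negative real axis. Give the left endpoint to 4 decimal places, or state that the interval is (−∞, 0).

(-6.0000, 0).

With y'=λy (z=hλ):
  k1=λy_n ⇒ h·k1=z·y_n;  k2=λ(1+3/14z)y_n ⇒ h·k2=z(1+3/14z)y_n
  y_{n+1}/y_n = 1 + 2/9z + 7/9z(1+3/14z) = 1 + z + 1/6z²
  so R(z) = 1 + z + 1/6z².

Solve |R(x)|<1 on ℝ⁻.
x=-1.09: |R|=0.1080
R=1: x+1/6x²=0 ⇒ x=−6=-6.0000; min R=1−1/(4·1/6)=-0.5000>−1
Confirm numerically:
  x=-5.181: |R|=0.29279 <1
  x=-3.422: |R|=0.47032 <1
  x=-2.750: |R|=0.48958 <1
  x=-6.302: |R|=1.31720 >1
  x=-6.222: |R|=1.23021 >1
  x=-6.148: |R|=1.15165 >1
So |R|<1 on (-6.0000, 0).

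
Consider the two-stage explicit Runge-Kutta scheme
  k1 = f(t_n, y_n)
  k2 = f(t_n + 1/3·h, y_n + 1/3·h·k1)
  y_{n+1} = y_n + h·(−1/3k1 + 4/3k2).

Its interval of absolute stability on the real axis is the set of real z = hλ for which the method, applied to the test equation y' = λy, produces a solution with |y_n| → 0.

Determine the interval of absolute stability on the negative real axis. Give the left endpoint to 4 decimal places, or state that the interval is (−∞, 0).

On y'=λy, z=hλ:
  k1=λy_n ⇒ h·k1=z·y_n;  k2=λ(1+1/3z)y_n ⇒ h·k2=z(1+1/3z)y_n
  y_{n+1}/y_n = 1 − 1/3z + 4/3z(1+1/3z) = 1 + z + 4/9z²
  so R(z) = 1 + z + 4/9z².

Find x<0 with |R(x)|<1.
x=-0.72: |R|=0.5104
R=1: x+4/9x²=0 ⇒ x=−9/4=-2.2500; min R=1−1/(4·4/9)=0.4375>−1
Confirm numerically:
  x=-1.969: |R|=0.75409 <1
  x=-1.573: |R|=0.52670 <1
  x=-1.329: |R|=0.45600 <1
  x=-0.985: |R|=0.44621 <1
  x=-2.777: |R|=1.65044 >1
  x=-2.475: |R|=1.24750 >1
  x=-2.304: |R|=1.05530 >1
Interval (-2.2500, 0).

(-2.2500, 0).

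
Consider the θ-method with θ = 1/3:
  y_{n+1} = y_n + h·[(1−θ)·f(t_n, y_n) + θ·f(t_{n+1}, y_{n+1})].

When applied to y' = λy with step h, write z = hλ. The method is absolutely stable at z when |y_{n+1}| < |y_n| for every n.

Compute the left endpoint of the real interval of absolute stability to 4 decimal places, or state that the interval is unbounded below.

z* = -6.0000.

With y'=λy (z=hλ):
  y_{n+1} = y_n + z·[2/3·y_n + 1/3·y_{n+1}] ⇒ (1 − 1/3z)y_{n+1} = (1 + 2/3z)y_n
  Hence R(z) = (1 + 2/3z)/(1 − 1/3z).

Find x<0 with |R(x)|<1.
x=-1.42: |R|=0.0362
R=−1: 1+2/3x = −1+1/3x ⇒ -1/3x=2 ⇒ x=2/(-1/3)=-6.0000
Confirm numerically:
  x=-5.516: |R|=0.94317 <1
  x=-5.302: |R|=0.91592 <1
  x=-3.568: |R|=0.62972 <1
  x=-6.590: |R|=1.06152 >1
  x=-6.332: |R|=1.03558 >1
  x=-6.119: |R|=1.01305 >1
Stable set (-6.0000, 0).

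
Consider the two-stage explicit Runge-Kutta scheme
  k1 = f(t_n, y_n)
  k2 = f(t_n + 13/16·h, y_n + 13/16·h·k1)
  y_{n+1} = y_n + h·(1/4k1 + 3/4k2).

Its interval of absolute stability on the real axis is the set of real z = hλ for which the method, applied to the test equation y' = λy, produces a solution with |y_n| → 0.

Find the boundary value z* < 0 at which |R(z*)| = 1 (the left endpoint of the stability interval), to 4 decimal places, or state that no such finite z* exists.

Test eqn y'=λy, z=hλ:
  k1=λy_n ⇒ h·k1=z·y_n;  k2=λ(1+13/16z)y_n ⇒ h·k2=z(1+13/16z)y_n
  y_{n+1}/y_n = 1 + 1/4z + 3/4z(1+13/16z) = 1 + z + 39/64z²
  ⇒ R(z) = 1 + z + 39/64z².

Need |R(x)|<1, x<0.
x=-0.61: |R|=0.6167
R=1: x+39/64x²=0 ⇒ x=−64/39=-1.6410; min R=1−1/(4·39/64)=0.5897>−1
Confirm numerically:
  x=-1.123: |R|=0.64550 <1
  x=-1.036: |R|=0.61804 <1
  x=-0.970: |R|=0.60336 <1
  x=-0.888: |R|=0.59252 <1
  x=-2.117: |R|=1.61403 >1
  x=-2.012: |R|=1.45484 >1
Stable set (-1.6410, 0).

z* = -1.6410.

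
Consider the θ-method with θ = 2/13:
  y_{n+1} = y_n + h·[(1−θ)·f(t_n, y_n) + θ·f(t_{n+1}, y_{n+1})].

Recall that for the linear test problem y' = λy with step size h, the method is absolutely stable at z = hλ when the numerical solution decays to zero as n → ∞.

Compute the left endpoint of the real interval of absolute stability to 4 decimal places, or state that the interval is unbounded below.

On y'=λy, z=hλ:
  y_{n+1} = y_n + z·[11/13·y_n + 2/13·y_{n+1}] ⇒ (1 − 2/13z)y_{n+1} = (1 + 11/13z)y_n
  so R(z) = (1 + 11/13z)/(1 − 2/13z).

Need |R(x)|<1, x<0.
x=-0.66: |R|=0.4008
R=−1: 1+11/13x = −1+2/13x ⇒ -9/13x=2 ⇒ x=2/(-9/13)=-2.8889
Confirm numerically:
  x=-2.570: |R|=0.84179 <1
  x=-2.202: |R|=0.64479 <1
  x=-1.963: |R|=0.50768 <1
  x=-1.416: |R|=0.16271 <1
  x=-3.032: |R|=1.06756 >1
  x=-2.953: |R|=1.03052 >1
  x=-2.912: |R|=1.01105 >1
Stable set (-2.8889, 0).

left endpoint -2.8889.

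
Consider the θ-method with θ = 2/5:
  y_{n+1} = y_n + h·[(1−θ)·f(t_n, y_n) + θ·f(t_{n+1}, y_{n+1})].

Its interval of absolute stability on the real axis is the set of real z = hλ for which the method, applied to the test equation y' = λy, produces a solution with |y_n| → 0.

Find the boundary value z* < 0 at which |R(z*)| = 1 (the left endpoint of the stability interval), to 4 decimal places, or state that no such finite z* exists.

left endpoint -10.0000.

With y'=λy (z=hλ):
  y_{n+1} = y_n + z·[3/5·y_n + 2/5·y_{n+1}] ⇒ (1 − 2/5z)y_{n+1} = (1 + 3/5z)y_n
  R(z) = (1 + 3/5z)/(1 − 2/5z).

Solve |R(x)|<1 on ℝ⁻.
x=-1.28: |R|=0.1534
R=−1: 1+3/5x = −1+2/5x ⇒ -1/5x=2 ⇒ x=2/(-1/5)=-10.0000
Confirm numerically:
  x=-9.349: |R|=0.97253 <1
  x=-8.427: |R|=0.92802 <1
  x=-6.501: |R|=0.80563 <1
  x=-10.325: |R|=1.01267 >1
  x=-10.307: |R|=1.01199 >1
  x=-10.164: |R|=1.00648 >1
Stable set (-10.0000, 0).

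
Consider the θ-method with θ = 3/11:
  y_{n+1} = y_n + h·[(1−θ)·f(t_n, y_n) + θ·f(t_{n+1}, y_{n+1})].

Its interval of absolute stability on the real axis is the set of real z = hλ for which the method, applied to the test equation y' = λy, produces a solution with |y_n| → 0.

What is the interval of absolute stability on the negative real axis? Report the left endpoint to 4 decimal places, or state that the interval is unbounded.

With y'=λy (z=hλ):
  y_{n+1} = y_n + z·[8/11·y_n + 3/11·y_{n+1}] ⇒ (1 − 3/11z)y_{n+1} = (1 + 8/11z)y_n
  so R(z) = (1 + 8/11z)/(1 − 3/11z).

Boundary: |R(x)|=1, x<0.
x=-1.49: |R|=0.0595
R=−1: 1+8/11x = −1+3/11x ⇒ -5/11x=2 ⇒ x=2/(-5/11)=-4.4000
Confirm numerically:
  x=-4.292: |R|=0.97738 <1
  x=-3.190: |R|=0.70588 <1
  x=-2.483: |R|=0.48046 <1
  x=-2.372: |R|=0.44027 <1
  x=-4.873: |R|=1.09231 >1
  x=-4.609: |R|=1.04209 >1
So |R|<1 on (-4.4000, 0).

z∈(-4.4000,0).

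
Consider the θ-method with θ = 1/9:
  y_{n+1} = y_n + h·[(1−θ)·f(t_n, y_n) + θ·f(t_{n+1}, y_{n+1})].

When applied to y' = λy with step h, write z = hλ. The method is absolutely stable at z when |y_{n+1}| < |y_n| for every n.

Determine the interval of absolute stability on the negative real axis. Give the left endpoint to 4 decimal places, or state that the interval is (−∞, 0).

(-2.5714, 0).

Test eqn y'=λy, z=hλ:
  y_{n+1} = y_n + z·[8/9·y_n + 1/9·y_{n+1}] ⇒ (1 − 1/9z)y_{n+1} = (1 + 8/9z)y_n
  so R(z) = (1 + 8/9z)/(1 − 1/9z).

Find x<0 with |R(x)|<1.
x=-0.44: |R|=0.5805
R=−1: 1+8/9x = −1+1/9x ⇒ -7/9x=2 ⇒ x=2/(-7/9)=-2.5714
Confirm numerically:
  x=-2.534: |R|=0.97728 <1
  x=-1.835: |R|=0.52423 <1
  x=-1.756: |R|=0.46932 <1
  x=-3.077: |R|=1.29304 >1
  x=-2.951: |R|=1.22232 >1
  x=-2.815: |R|=1.14431 >1
Interval (-2.5714, 0).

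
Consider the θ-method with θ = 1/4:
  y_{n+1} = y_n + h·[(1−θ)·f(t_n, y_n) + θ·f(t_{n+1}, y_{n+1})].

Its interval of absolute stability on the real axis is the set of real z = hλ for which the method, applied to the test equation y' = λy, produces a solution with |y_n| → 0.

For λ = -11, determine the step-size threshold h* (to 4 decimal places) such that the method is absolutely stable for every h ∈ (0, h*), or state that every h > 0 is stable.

On y'=λy, z=hλ:
  y_{n+1} = y_n + z·[3/4·y_n + 1/4·y_{n+1}] ⇒ (1 − 1/4z)y_{n+1} = (1 + 3/4z)y_n
  ⇒ R(z) = (1 + 3/4z)/(1 − 1/4z).

Boundary: |R(x)|=1, x<0.
x=-1.57: |R|=0.1275
R=−1: 1+3/4x = −1+1/4x ⇒ -1/2x=2 ⇒ x=2/(-1/2)=-4.0000
Confirm numerically:
  x=-2.995: |R|=0.71265 <1
  x=-2.949: |R|=0.69751 <1
  x=-2.080: |R|=0.36842 <1
  x=-4.393: |R|=1.09365 >1
  x=-4.390: |R|=1.09297 >1
  x=-4.224: |R|=1.05447 >1
So |R|<1 on (-4.0000, 0).

(-4.0000,0); λ=-11 ⇒ h* = (4)/11 = 0.3636.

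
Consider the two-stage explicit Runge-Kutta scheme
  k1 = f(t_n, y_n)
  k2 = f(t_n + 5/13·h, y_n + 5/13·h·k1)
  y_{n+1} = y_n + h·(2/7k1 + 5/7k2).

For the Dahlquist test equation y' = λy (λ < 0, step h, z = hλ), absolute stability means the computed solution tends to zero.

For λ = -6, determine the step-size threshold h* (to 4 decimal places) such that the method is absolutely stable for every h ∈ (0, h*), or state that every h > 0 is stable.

(-3.6400,0); λ=-6 ⇒ h* = (91/25)/6 = 0.6067.

With y'=λy (z=hλ):
  k1=λy_n ⇒ h·k1=z·y_n;  k2=λ(1+5/13z)y_n ⇒ h·k2=z(1+5/13z)y_n
  y_{n+1}/y_n = 1 + 2/7z + 5/7z(1+5/13z) = 1 + z + 25/91z²
  ⇒ R(z) = 1 + z + 25/91z².

Find x<0 with |R(x)|<1.
x=-1.8: |R|=0.0901
R=1: x+25/91x²=0 ⇒ x=−91/25=-3.6400; min R=1−1/(4·25/91)=0.0900>−1
Confirm numerically:
  x=-2.894: |R|=0.40689 <1
  x=-2.490: |R|=0.21332 <1
  x=-2.134: |R|=0.11709 <1
  x=-1.542: |R|=0.11123 <1
  x=-3.988: |R|=1.38127 >1
  x=-3.979: |R|=1.37057 >1
  x=-3.774: |R|=1.13893 >1
So |R|<1 on (-3.6400, 0).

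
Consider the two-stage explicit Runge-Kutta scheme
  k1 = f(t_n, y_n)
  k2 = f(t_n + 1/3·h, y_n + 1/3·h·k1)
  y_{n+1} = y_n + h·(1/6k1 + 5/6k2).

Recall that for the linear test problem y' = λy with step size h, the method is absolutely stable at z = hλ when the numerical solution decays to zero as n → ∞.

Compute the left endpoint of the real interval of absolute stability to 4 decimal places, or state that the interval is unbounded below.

left endpoint -3.6000.

On y'=λy, z=hλ:
  k1=λy_n ⇒ h·k1=z·y_n;  k2=λ(1+1/3z)y_n ⇒ h·k2=z(1+1/3z)y_n
  y_{n+1}/y_n = 1 + 1/6z + 5/6z(1+1/3z) = 1 + z + 5/18z²
  R(z) = 1 + z + 5/18z².

Boundary: |R(x)|=1, x<0.
x=-0.4: |R|=0.6444
R=1: x+5/18x²=0 ⇒ x=−18/5=-3.6000; min R=1−1/(4·5/18)=0.1000>−1
Confirm numerically:
  x=-2.632: |R|=0.29228 <1
  x=-2.511: |R|=0.24042 <1
  x=-2.272: |R|=0.16188 <1
  x=-3.953: |R|=1.38761 >1
  x=-3.849: |R|=1.26622 >1
  x=-3.715: |R|=1.11867 >1
So |R|<1 on (-3.6000, 0).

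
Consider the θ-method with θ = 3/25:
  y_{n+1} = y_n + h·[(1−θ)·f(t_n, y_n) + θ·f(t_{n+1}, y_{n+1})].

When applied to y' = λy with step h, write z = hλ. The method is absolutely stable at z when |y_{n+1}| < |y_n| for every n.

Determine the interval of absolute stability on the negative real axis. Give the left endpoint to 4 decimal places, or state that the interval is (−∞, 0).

z∈(-2.6316,0).

On y'=λy, z=hλ:
  y_{n+1} = y_n + z·[22/25·y_n + 3/25·y_{n+1}] ⇒ (1 − 3/25z)y_{n+1} = (1 + 22/25z)y_n
  ⇒ R(z) = (1 + 22/25z)/(1 − 3/25z).

Boundary: |R(x)|=1, x<0.
x=-0.81: |R|=0.2618
R=−1: 1+22/25x = −1+3/25x ⇒ -19/25x=2 ⇒ x=2/(-19/25)=-2.6316
Confirm numerically:
  x=-2.036: |R|=0.63624 <1
  x=-1.660: |R|=0.38426 <1
  x=-1.619: |R|=0.35563 <1
  x=-2.774: |R|=1.08121 >1
  x=-2.741: |R|=1.06258 >1
Interval (-2.6316, 0).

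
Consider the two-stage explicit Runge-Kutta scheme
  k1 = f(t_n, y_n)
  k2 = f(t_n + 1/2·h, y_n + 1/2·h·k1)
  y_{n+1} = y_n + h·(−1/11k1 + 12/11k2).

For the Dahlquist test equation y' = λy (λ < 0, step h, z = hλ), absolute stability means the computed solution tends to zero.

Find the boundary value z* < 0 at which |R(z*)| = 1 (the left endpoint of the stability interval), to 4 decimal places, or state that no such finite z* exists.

z* = -1.8333.

On y'=λy, z=hλ:
  k1=λy_n ⇒ h·k1=z·y_n;  k2=λ(1+1/2z)y_n ⇒ h·k2=z(1+1/2z)y_n
  y_{n+1}/y_n = 1 − 1/11z + 12/11z(1+1/2z) = 1 + z + 6/11z²
  Hence R(z) = 1 + z + 6/11z².

Boundary: |R(x)|=1, x<0.
x=-1.23: |R|=0.5952
R=1: x+6/11x²=0 ⇒ x=−11/6=-1.8333; min R=1−1/(4·6/11)=0.5417>−1
Confirm numerically:
  x=-1.608: |R|=0.80236 <1
  x=-1.509: |R|=0.73304 <1
  x=-1.339: |R|=0.63896 <1
  x=-1.992: |R|=1.17240 >1
  x=-1.968: |R|=1.14456 >1
  x=-1.942: |R|=1.11511 >1
So |R|<1 on (-1.8333, 0).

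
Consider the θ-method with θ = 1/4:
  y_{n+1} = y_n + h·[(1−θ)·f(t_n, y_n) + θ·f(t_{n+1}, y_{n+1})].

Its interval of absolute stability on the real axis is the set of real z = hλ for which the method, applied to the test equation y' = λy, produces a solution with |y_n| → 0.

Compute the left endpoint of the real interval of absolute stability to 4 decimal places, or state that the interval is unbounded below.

z* = -4.0000.

On y'=λy, z=hλ:
  y_{n+1} = y_n + z·[3/4·y_n + 1/4·y_{n+1}] ⇒ (1 − 1/4z)y_{n+1} = (1 + 3/4z)y_n
  Hence R(z) = (1 + 3/4z)/(1 − 1/4z).

Find x<0 with |R(x)|<1.
x=-0.4: |R|=0.6364
R=−1: 1+3/4x = −1+1/4x ⇒ -1/2x=2 ⇒ x=2/(-1/2)=-4.0000
Confirm numerically:
  x=-3.808: |R|=0.95082 <1
  x=-2.713: |R|=0.61656 <1
  x=-2.376: |R|=0.49059 <1
  x=-2.320: |R|=0.46835 <1
  x=-4.217: |R|=1.05282 >1
  x=-4.214: |R|=1.05211 >1
Interval (-4.0000, 0).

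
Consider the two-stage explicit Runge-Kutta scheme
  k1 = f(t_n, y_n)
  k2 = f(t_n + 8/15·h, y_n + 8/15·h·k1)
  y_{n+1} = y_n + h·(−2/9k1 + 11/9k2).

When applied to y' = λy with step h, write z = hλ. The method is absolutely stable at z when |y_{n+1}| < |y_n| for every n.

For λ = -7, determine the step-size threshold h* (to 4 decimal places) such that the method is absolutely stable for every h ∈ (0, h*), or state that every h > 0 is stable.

(-1.5341,0); λ=-7 ⇒ h* = (135/88)/7 = 0.2192.

Set f=λy, z=hλ:
  k1=λy_n ⇒ h·k1=z·y_n;  k2=λ(1+8/15z)y_n ⇒ h·k2=z(1+8/15z)y_n
  y_{n+1}/y_n = 1 − 2/9z + 11/9z(1+8/15z) = 1 + z + 88/135z²
  ⇒ R(z) = 1 + z + 88/135z².

Need |R(x)|<1, x<0.
x=-1.55: |R|=1.0161
R=1: x+88/135x²=0 ⇒ x=−135/88=-1.5341; min R=1−1/(4·88/135)=0.6165>−1
Confirm numerically:
  x=-1.487: |R|=0.95435 <1
  x=-1.256: |R|=0.77232 <1
  x=-1.244: |R|=0.76476 <1
  x=-0.734: |R|=0.61719 <1
  x=-1.997: |R|=1.60259 >1
  x=-1.703: |R|=1.18751 >1
  x=-1.668: |R|=1.14560 >1
Interval (-1.5341, 0).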